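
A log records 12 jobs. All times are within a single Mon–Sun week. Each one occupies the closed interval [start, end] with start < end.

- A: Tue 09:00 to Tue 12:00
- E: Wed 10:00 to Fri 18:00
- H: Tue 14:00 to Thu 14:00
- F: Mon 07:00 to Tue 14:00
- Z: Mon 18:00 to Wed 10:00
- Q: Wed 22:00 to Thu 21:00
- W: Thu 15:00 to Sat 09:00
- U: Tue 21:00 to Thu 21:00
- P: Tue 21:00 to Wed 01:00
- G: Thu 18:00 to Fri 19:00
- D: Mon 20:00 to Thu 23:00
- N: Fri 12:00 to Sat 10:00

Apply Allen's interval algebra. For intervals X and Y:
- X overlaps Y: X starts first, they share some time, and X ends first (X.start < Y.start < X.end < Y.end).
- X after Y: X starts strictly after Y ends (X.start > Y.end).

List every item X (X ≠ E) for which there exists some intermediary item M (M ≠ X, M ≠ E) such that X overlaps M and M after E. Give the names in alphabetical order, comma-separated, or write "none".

none

Target E = [Wed 10:00, Fri 18:00].
Intermediaries M with M after E: none.
Union: none.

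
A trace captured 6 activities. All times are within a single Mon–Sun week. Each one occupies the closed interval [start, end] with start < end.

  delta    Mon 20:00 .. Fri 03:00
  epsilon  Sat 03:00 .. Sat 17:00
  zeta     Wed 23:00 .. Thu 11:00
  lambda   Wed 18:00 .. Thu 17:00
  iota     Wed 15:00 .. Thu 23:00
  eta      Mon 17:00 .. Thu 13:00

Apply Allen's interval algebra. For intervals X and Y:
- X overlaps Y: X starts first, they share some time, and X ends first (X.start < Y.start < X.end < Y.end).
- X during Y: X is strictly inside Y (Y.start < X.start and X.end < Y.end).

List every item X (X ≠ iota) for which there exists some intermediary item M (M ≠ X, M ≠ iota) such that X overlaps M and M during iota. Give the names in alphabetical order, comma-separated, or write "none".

Target iota = [Wed 15:00, Thu 23:00].
Intermediaries M with M during iota: lambda, zeta.
Via lambda — items with X overlaps lambda: eta.
Via zeta — items with X overlaps zeta: none.
Union: eta.

eta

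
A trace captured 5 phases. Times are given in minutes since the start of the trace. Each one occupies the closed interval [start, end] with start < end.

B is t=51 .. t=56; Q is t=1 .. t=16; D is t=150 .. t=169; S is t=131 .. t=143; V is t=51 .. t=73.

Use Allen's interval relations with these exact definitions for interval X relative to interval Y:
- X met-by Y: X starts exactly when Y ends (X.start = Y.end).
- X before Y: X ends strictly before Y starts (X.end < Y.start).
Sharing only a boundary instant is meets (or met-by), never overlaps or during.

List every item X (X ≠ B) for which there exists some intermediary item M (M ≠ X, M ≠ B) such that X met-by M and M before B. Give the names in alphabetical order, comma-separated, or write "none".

none

Target B = [t=51, t=56].
Intermediaries M with M before B: Q.
Via Q — items with X met-by Q: none.
Union: none.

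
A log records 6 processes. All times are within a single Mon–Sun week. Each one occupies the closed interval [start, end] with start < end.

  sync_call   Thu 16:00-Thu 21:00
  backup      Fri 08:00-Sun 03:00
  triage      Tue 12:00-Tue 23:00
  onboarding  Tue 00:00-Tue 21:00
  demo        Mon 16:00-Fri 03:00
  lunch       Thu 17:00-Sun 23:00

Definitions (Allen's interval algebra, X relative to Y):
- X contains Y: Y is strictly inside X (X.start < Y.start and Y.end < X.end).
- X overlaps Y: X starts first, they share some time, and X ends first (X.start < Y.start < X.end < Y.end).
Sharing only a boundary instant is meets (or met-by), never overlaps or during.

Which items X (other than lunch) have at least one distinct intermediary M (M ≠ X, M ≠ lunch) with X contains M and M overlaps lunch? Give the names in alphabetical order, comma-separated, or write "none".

Target lunch = [Thu 17:00, Sun 23:00].
Intermediaries M with M overlaps lunch: demo, sync_call.
Via demo — items with X contains demo: none.
Via sync_call — items with X contains sync_call: demo.
Union: demo.

demo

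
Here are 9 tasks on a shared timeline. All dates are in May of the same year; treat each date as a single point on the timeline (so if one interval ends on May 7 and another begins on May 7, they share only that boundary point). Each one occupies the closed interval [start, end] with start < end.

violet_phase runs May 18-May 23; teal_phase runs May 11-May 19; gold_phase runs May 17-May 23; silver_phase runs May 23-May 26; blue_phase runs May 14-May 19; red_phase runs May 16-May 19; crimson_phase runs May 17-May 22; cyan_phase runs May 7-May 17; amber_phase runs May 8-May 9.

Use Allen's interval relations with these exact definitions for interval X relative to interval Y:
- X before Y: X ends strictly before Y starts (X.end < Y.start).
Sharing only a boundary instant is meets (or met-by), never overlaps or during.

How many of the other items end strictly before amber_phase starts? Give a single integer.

Target amber_phase = [May 8, May 9].
blue_phase [May 14, May 19] → after → no.
crimson_phase [May 17, May 22] → after → no.
cyan_phase [May 7, May 17] → contains → no.
gold_phase [May 17, May 23] → after → no.
red_phase [May 16, May 19] → after → no.
silver_phase [May 23, May 26] → after → no.
teal_phase [May 11, May 19] → after → no.
violet_phase [May 18, May 23] → after → no.
Total: 0.

0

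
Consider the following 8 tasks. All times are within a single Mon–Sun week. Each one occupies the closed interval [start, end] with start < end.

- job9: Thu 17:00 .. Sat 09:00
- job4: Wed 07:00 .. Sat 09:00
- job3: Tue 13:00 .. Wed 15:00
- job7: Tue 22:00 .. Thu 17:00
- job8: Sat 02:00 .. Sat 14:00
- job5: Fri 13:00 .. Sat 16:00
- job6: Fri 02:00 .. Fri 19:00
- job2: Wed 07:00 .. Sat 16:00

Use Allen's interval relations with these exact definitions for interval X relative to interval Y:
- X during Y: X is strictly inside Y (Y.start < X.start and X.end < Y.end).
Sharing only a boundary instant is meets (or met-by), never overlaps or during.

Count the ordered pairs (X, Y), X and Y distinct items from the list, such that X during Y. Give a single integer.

6

Checking all 56 ordered pairs for relation 'during'; matching pairs in alphabetical order:
(job6, job2): job6 during job2 ✓
(job6, job4): job6 during job4 ✓
(job6, job9): job6 during job9 ✓
(job8, job2): job8 during job2 ✓
(job8, job5): job8 during job5 ✓
(job9, job2): job9 during job2 ✓
Count: 6.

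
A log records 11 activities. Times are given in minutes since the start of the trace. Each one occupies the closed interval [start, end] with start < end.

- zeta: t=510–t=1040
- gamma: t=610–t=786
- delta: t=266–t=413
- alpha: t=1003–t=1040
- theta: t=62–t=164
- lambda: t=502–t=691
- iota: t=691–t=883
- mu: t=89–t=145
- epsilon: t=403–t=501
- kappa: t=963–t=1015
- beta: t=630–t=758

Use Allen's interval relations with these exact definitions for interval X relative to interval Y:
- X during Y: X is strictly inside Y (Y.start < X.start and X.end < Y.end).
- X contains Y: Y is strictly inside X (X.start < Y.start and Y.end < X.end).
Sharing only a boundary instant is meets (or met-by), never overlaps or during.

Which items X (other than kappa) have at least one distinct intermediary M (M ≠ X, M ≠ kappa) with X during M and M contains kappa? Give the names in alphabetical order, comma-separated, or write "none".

beta, gamma, iota

Target kappa = [t=963, t=1015].
Intermediaries M with M contains kappa: zeta.
Via zeta — items with X during zeta: beta, gamma, iota.
Union: beta, gamma, iota.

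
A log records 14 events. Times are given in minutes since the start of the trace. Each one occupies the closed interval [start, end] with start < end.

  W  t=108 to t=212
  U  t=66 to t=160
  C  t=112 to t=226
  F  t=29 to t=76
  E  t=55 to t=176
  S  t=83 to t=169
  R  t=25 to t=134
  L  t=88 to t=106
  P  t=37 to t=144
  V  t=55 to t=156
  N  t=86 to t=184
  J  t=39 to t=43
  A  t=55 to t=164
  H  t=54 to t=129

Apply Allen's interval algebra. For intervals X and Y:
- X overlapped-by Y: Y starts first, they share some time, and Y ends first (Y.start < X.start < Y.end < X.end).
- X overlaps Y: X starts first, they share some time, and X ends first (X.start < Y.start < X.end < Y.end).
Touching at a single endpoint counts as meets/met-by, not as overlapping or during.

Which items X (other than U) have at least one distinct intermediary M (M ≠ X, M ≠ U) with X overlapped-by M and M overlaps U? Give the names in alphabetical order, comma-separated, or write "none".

A, C, E, H, N, P, S, V, W

Target U = [t=66, t=160].
Intermediaries M with M overlaps U: F, H, P, R, V.
Via F — items with X overlapped-by F: A, E, H, P, V.
Via H — items with X overlapped-by H: A, C, E, N, S, V, W.
Via P — items with X overlapped-by P: A, C, E, N, S, V, W.
Via R — items with X overlapped-by R: A, C, E, N, P, S, V, W.
Via V — items with X overlapped-by V: C, N, S, W.
Union: A, C, E, H, N, P, S, V, W.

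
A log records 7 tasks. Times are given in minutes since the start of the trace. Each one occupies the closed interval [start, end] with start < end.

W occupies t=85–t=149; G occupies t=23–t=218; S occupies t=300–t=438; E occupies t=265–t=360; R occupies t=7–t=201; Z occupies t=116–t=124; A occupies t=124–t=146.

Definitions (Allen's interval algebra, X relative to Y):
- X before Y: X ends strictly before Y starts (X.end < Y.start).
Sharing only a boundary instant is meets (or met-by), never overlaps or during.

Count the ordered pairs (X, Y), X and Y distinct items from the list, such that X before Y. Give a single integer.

10

Checking all 42 ordered pairs for relation 'before'; matching pairs in alphabetical order:
(A, E): A before E ✓
(A, S): A before S ✓
(G, E): G before E ✓
(G, S): G before S ✓
(R, E): R before E ✓
(R, S): R before S ✓
(W, E): W before E ✓
(W, S): W before S ✓
(Z, E): Z before E ✓
(Z, S): Z before S ✓
Count: 10.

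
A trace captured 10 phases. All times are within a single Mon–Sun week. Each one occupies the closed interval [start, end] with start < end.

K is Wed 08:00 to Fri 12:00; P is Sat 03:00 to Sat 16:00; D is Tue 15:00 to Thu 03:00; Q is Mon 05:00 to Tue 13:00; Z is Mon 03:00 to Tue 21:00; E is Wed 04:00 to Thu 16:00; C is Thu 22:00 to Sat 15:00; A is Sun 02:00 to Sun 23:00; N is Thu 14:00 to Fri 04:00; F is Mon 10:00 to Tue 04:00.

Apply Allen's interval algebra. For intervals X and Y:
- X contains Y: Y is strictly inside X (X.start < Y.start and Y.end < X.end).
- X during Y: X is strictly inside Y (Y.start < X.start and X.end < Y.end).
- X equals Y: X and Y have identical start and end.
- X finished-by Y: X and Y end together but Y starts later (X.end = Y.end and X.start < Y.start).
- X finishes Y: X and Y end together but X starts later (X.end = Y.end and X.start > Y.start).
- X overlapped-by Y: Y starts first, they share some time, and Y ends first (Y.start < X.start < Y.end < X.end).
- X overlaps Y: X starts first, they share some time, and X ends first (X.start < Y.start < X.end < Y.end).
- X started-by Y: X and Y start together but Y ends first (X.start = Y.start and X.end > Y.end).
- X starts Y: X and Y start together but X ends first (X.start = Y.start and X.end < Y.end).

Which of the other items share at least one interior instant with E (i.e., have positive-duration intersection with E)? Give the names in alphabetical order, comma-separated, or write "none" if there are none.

D, K, N

Target E = [Wed 04:00, Thu 16:00].
A [Sun 02:00, Sun 23:00] → after → no.
C [Thu 22:00, Sat 15:00] → after → no.
D [Tue 15:00, Thu 03:00] → overlaps → yes.
F [Mon 10:00, Tue 04:00] → before → no.
K [Wed 08:00, Fri 12:00] → overlapped-by → yes.
N [Thu 14:00, Fri 04:00] → overlapped-by → yes.
P [Sat 03:00, Sat 16:00] → after → no.
Q [Mon 05:00, Tue 13:00] → before → no.
Z [Mon 03:00, Tue 21:00] → before → no.
Result: D, K, N.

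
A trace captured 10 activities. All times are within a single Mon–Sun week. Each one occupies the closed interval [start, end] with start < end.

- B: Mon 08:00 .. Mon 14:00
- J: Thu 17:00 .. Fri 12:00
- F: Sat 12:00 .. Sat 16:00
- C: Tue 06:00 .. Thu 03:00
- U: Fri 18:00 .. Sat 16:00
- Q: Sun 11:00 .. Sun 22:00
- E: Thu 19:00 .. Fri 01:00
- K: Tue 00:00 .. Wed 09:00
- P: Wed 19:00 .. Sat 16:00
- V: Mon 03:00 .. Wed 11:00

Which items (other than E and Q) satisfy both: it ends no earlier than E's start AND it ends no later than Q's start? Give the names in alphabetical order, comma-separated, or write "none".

Conditions: its end is no earlier than E's start (X.end >= Thu 19:00) AND its end is no later than Q's start (X.end <= Sun 11:00).
B: end Mon 14:00 >= Thu 19:00? ✗; end Mon 14:00 <= Sun 11:00? ✓ → no.
C: end Thu 03:00 >= Thu 19:00? ✗; end Thu 03:00 <= Sun 11:00? ✓ → no.
F: end Sat 16:00 >= Thu 19:00? ✓; end Sat 16:00 <= Sun 11:00? ✓ → yes.
J: end Fri 12:00 >= Thu 19:00? ✓; end Fri 12:00 <= Sun 11:00? ✓ → yes.
K: end Wed 09:00 >= Thu 19:00? ✗; end Wed 09:00 <= Sun 11:00? ✓ → no.
P: end Sat 16:00 >= Thu 19:00? ✓; end Sat 16:00 <= Sun 11:00? ✓ → yes.
U: end Sat 16:00 >= Thu 19:00? ✓; end Sat 16:00 <= Sun 11:00? ✓ → yes.
V: end Wed 11:00 >= Thu 19:00? ✗; end Wed 11:00 <= Sun 11:00? ✓ → no.
Result: F, J, P, U.

F, J, P, U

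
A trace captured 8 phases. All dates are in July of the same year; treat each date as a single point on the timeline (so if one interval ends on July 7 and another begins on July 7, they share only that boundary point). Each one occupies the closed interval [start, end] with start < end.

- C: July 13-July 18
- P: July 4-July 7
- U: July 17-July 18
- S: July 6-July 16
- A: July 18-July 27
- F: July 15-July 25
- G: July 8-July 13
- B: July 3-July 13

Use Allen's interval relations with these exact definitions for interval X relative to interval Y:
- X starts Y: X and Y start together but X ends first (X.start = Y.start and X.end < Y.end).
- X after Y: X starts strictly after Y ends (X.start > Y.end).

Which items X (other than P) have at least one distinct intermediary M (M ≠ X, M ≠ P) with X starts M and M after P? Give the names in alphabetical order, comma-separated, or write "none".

none

Target P = [July 4, July 7].
Intermediaries M with M after P: A, C, F, G, U.
Via A — items with X starts A: none.
Via C — items with X starts C: none.
Via F — items with X starts F: none.
Via G — items with X starts G: none.
Via U — items with X starts U: none.
Union: none.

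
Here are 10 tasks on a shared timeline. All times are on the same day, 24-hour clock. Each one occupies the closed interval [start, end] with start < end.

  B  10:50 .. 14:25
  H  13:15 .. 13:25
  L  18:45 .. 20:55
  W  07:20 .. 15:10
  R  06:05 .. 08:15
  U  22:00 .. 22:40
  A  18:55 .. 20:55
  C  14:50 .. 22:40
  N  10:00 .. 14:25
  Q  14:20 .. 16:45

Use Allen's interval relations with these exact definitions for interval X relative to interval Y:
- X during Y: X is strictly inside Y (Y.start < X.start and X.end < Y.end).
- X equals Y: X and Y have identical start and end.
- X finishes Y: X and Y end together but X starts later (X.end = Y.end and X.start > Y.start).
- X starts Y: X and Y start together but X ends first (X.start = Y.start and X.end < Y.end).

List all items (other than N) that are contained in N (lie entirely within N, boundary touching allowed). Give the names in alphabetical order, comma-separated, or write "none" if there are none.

Target N = [10:00, 14:25].
A [18:55, 20:55] → after → no.
B [10:50, 14:25] → finishes → yes.
C [14:50, 22:40] → after → no.
H [13:15, 13:25] → during → yes.
L [18:45, 20:55] → after → no.
Q [14:20, 16:45] → overlapped-by → no.
R [06:05, 08:15] → before → no.
U [22:00, 22:40] → after → no.
W [07:20, 15:10] → contains → no.
Result: B, H.

B, H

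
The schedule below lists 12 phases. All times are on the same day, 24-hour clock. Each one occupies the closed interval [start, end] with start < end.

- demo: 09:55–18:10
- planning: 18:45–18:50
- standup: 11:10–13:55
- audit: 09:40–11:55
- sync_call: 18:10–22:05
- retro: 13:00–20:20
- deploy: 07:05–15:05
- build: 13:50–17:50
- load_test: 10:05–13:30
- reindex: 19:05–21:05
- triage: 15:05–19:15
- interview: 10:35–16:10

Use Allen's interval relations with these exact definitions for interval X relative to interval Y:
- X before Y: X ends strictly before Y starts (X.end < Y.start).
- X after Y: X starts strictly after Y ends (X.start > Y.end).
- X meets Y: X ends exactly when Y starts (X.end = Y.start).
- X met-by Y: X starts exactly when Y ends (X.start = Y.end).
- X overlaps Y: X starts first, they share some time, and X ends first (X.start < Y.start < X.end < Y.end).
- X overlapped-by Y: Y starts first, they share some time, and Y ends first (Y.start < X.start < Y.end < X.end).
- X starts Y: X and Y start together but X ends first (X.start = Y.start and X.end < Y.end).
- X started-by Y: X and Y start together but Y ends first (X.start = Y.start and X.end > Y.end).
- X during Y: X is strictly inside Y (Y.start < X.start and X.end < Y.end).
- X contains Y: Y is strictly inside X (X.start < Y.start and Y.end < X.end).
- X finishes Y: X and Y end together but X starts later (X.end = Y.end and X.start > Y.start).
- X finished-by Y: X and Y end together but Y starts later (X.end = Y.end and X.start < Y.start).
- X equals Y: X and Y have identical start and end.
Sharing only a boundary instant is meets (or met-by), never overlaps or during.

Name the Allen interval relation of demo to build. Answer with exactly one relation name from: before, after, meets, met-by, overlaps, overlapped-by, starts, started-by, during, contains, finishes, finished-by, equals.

contains

demo = [09:55, 18:10]; build = [13:50, 17:50].
Compare endpoints: demo.start < build.start, demo.start < build.end, demo.end > build.start, demo.end > build.end.
That pattern is 'contains'.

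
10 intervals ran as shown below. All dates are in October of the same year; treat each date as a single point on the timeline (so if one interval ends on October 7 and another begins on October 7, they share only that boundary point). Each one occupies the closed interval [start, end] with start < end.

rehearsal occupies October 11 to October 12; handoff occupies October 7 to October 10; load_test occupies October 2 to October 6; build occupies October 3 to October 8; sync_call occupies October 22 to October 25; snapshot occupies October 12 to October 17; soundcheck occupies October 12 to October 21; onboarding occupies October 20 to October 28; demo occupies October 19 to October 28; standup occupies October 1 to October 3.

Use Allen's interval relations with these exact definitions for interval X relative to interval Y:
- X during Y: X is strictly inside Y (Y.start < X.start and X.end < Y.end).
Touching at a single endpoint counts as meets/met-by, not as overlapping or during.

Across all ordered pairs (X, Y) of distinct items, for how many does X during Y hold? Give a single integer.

Checking all 90 ordered pairs for relation 'during'; matching pairs in alphabetical order:
(sync_call, demo): sync_call during demo ✓
(sync_call, onboarding): sync_call during onboarding ✓
Count: 2.

2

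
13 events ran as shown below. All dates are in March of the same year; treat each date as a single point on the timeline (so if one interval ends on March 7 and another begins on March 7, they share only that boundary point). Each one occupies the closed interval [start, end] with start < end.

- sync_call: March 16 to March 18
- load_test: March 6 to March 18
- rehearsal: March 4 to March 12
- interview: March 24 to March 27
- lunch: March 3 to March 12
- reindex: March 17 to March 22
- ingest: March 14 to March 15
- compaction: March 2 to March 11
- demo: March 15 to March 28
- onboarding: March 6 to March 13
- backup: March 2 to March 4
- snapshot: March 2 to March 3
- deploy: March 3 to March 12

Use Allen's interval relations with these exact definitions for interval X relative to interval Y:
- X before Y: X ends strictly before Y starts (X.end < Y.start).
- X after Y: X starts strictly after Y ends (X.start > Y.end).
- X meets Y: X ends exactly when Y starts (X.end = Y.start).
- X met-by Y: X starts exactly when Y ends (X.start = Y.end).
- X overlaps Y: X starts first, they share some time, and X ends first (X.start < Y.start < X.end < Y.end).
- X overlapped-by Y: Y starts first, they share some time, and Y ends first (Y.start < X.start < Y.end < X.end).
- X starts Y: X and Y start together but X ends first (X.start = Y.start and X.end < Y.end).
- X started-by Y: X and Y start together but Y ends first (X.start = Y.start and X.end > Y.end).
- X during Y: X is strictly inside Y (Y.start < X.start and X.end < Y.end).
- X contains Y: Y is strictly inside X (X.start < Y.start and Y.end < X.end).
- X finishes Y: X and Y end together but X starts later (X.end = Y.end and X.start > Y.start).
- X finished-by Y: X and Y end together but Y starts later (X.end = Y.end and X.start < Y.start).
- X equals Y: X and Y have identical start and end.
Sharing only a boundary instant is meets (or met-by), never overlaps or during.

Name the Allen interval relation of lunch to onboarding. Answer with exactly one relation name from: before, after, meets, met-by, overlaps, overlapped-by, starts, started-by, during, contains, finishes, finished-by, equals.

lunch = [March 3, March 12]; onboarding = [March 6, March 13].
Compare endpoints: lunch.start < onboarding.start, lunch.start < onboarding.end, lunch.end > onboarding.start, lunch.end < onboarding.end.
That pattern is 'overlaps'.

overlaps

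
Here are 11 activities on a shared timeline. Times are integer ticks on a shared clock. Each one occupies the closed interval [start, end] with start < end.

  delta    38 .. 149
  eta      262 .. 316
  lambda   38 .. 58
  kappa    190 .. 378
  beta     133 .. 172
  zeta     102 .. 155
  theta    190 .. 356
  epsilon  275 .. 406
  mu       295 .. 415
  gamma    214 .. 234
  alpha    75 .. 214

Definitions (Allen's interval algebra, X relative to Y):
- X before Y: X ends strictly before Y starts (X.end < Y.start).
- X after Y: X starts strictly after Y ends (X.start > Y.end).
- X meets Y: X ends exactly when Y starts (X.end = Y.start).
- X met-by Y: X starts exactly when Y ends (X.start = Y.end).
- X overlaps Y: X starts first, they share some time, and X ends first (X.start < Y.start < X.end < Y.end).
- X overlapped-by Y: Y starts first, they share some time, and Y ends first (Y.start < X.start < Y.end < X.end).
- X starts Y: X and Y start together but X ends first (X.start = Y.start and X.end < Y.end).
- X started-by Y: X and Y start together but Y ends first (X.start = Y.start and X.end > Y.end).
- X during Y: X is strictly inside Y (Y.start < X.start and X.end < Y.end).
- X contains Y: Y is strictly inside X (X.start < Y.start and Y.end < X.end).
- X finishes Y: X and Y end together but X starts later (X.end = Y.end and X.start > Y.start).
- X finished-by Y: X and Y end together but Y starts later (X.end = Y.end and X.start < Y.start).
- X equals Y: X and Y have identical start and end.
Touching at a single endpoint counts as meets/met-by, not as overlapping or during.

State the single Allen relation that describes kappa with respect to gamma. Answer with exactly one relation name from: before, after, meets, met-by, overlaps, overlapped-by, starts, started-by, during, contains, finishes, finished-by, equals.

contains

kappa = [190, 378]; gamma = [214, 234].
Compare endpoints: kappa.start < gamma.start, kappa.start < gamma.end, kappa.end > gamma.start, kappa.end > gamma.end.
That pattern is 'contains'.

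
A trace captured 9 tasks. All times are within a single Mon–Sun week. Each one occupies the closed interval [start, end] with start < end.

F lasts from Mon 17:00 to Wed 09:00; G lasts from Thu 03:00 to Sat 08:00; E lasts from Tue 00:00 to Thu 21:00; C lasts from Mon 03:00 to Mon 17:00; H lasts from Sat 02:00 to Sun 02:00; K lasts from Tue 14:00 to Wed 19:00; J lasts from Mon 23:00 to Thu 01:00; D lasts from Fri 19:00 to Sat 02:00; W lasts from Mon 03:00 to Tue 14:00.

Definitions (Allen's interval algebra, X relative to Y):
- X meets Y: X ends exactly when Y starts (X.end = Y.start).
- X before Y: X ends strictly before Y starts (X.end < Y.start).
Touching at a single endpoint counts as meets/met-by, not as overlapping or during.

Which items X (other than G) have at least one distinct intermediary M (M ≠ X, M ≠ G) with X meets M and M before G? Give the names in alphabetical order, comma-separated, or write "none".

Target G = [Thu 03:00, Sat 08:00].
Intermediaries M with M before G: C, F, J, K, W.
Via C — items with X meets C: none.
Via F — items with X meets F: C.
Via J — items with X meets J: none.
Via K — items with X meets K: W.
Via W — items with X meets W: none.
Union: C, W.

C, W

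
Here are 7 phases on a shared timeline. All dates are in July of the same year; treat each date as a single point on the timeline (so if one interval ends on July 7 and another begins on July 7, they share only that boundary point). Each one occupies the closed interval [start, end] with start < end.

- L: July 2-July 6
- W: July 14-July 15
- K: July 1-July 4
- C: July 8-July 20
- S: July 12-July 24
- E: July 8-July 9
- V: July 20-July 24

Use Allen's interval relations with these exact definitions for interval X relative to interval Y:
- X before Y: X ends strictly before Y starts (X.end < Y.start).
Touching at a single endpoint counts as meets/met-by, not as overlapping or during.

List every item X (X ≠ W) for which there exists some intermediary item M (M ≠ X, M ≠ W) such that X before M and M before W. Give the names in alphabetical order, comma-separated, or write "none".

K, L

Target W = [July 14, July 15].
Intermediaries M with M before W: E, K, L.
Via E — items with X before E: K, L.
Via K — items with X before K: none.
Via L — items with X before L: none.
Union: K, L.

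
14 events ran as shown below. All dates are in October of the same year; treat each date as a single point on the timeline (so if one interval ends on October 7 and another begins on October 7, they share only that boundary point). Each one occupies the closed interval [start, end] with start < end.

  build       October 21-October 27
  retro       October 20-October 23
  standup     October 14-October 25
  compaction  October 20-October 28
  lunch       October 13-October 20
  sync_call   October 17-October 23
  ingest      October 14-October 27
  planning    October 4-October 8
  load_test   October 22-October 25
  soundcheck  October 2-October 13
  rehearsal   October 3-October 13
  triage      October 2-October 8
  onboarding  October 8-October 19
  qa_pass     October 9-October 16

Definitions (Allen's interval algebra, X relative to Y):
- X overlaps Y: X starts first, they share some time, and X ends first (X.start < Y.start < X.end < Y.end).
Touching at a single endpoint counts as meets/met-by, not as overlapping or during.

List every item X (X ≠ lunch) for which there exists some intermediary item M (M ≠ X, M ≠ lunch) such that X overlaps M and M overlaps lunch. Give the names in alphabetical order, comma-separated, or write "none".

rehearsal, soundcheck

Target lunch = [October 13, October 20].
Intermediaries M with M overlaps lunch: onboarding, qa_pass.
Via onboarding — items with X overlaps onboarding: rehearsal, soundcheck.
Via qa_pass — items with X overlaps qa_pass: rehearsal, soundcheck.
Union: rehearsal, soundcheck.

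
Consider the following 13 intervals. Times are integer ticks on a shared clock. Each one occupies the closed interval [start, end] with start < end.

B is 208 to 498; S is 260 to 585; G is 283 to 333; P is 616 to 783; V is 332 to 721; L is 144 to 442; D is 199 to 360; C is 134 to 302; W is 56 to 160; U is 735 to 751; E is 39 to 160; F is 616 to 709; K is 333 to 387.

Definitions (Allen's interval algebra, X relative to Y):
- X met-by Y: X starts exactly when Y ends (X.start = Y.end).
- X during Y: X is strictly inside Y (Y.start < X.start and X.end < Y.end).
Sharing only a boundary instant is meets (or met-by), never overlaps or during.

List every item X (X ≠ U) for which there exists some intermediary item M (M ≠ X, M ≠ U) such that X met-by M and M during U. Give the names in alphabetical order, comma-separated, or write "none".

none

Target U = [735, 751].
Intermediaries M with M during U: none.
Union: none.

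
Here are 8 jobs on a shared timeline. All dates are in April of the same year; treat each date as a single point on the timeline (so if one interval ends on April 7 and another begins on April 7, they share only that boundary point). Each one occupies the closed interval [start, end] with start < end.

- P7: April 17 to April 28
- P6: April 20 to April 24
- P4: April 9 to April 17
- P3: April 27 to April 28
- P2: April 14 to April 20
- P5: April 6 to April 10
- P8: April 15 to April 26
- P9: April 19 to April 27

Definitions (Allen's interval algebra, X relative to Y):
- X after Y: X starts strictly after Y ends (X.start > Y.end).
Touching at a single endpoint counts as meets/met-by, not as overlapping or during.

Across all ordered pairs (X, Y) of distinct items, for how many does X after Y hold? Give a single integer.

12

Checking all 56 ordered pairs for relation 'after'; matching pairs in alphabetical order:
(P2, P5): P2 after P5 ✓
(P3, P2): P3 after P2 ✓
(P3, P4): P3 after P4 ✓
(P3, P5): P3 after P5 ✓
(P3, P6): P3 after P6 ✓
(P3, P8): P3 after P8 ✓
(P6, P4): P6 after P4 ✓
(P6, P5): P6 after P5 ✓
(P7, P5): P7 after P5 ✓
(P8, P5): P8 after P5 ✓
(P9, P4): P9 after P4 ✓
(P9, P5): P9 after P5 ✓
Count: 12.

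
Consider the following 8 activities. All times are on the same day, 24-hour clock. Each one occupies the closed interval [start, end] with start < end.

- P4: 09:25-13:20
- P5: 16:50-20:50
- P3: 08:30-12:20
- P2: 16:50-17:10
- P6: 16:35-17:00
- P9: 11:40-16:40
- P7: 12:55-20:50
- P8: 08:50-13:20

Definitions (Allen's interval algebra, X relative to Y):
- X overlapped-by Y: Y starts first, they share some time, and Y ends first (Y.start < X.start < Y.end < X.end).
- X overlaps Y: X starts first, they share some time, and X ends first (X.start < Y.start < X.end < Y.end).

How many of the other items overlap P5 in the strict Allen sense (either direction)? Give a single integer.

Target P5 = [16:50, 20:50].
P2 [16:50, 17:10] → starts → no.
P3 [08:30, 12:20] → before → no.
P4 [09:25, 13:20] → before → no.
P6 [16:35, 17:00] → overlaps → counts.
P7 [12:55, 20:50] → finished-by → no.
P8 [08:50, 13:20] → before → no.
P9 [11:40, 16:40] → before → no.
Total: 1.

1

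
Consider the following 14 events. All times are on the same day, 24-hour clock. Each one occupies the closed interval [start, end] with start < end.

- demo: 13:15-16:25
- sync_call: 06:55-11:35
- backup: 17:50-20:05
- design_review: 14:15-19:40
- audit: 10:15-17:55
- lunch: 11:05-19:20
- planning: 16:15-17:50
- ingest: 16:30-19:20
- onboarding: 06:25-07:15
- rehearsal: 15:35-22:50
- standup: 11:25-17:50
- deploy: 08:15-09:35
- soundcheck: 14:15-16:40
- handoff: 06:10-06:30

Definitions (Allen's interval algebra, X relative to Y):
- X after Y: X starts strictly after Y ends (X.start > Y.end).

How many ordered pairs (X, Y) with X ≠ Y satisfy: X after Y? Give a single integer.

Checking all 182 ordered pairs for relation 'after'; matching pairs in alphabetical order:
(audit, deploy): audit after deploy ✓
(audit, handoff): audit after handoff ✓
(audit, onboarding): audit after onboarding ✓
(backup, demo): backup after demo ✓
(backup, deploy): backup after deploy ✓
(backup, handoff): backup after handoff ✓
(backup, onboarding): backup after onboarding ✓
(backup, soundcheck): backup after soundcheck ✓
(backup, sync_call): backup after sync_call ✓
(demo, deploy): demo after deploy ✓
(demo, handoff): demo after handoff ✓
(demo, onboarding): demo after onboarding ✓
(demo, sync_call): demo after sync_call ✓
(deploy, handoff): deploy after handoff ✓
(deploy, onboarding): deploy after onboarding ✓
(design_review, deploy): design_review after deploy ✓
(design_review, handoff): design_review after handoff ✓
(design_review, onboarding): design_review after onboarding ✓
(design_review, sync_call): design_review after sync_call ✓
(ingest, demo): ingest after demo ✓
(ingest, deploy): ingest after deploy ✓
(ingest, handoff): ingest after handoff ✓
(ingest, onboarding): ingest after onboarding ✓
(ingest, sync_call): ingest after sync_call ✓
... plus 19 further pairs not listed.
Count: 43.

43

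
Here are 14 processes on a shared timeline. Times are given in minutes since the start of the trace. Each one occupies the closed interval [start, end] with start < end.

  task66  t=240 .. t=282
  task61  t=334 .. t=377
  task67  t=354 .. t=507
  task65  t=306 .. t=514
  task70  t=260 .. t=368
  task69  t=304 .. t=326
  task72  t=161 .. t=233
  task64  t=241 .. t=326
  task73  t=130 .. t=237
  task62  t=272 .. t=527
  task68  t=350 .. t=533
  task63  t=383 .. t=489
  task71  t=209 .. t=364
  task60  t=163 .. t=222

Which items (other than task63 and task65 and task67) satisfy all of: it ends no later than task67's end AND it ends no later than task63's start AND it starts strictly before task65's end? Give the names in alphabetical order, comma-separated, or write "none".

task60, task61, task64, task66, task69, task70, task71, task72, task73

Conditions: its end is no later than task67's end (X.end <= t=507) AND its end is no later than task63's start (X.end <= t=383) AND its start is strictly before task65's end (X.start < t=514).
task60: end t=222 <= t=507? ✓; end t=222 <= t=383? ✓; start t=163 < t=514? ✓ → yes.
task61: end t=377 <= t=507? ✓; end t=377 <= t=383? ✓; start t=334 < t=514? ✓ → yes.
task62: end t=527 <= t=507? ✗; end t=527 <= t=383? ✗; start t=272 < t=514? ✓ → no.
task64: end t=326 <= t=507? ✓; end t=326 <= t=383? ✓; start t=241 < t=514? ✓ → yes.
task66: end t=282 <= t=507? ✓; end t=282 <= t=383? ✓; start t=240 < t=514? ✓ → yes.
task68: end t=533 <= t=507? ✗; end t=533 <= t=383? ✗; start t=350 < t=514? ✓ → no.
task69: end t=326 <= t=507? ✓; end t=326 <= t=383? ✓; start t=304 < t=514? ✓ → yes.
task70: end t=368 <= t=507? ✓; end t=368 <= t=383? ✓; start t=260 < t=514? ✓ → yes.
task71: end t=364 <= t=507? ✓; end t=364 <= t=383? ✓; start t=209 < t=514? ✓ → yes.
task72: end t=233 <= t=507? ✓; end t=233 <= t=383? ✓; start t=161 < t=514? ✓ → yes.
task73: end t=237 <= t=507? ✓; end t=237 <= t=383? ✓; start t=130 < t=514? ✓ → yes.
Result: task60, task61, task64, task66, task69, task70, task71, task72, task73.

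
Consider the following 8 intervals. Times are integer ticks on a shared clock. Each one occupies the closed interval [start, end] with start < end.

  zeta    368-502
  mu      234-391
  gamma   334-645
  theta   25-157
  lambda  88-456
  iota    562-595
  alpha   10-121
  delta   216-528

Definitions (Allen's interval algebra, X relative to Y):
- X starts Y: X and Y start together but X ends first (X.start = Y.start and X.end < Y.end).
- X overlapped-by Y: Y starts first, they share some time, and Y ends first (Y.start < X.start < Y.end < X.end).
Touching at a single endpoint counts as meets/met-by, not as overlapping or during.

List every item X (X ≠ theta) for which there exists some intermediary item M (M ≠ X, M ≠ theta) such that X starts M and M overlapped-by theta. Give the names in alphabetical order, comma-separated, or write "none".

Target theta = [25, 157].
Intermediaries M with M overlapped-by theta: lambda.
Via lambda — items with X starts lambda: none.
Union: none.

none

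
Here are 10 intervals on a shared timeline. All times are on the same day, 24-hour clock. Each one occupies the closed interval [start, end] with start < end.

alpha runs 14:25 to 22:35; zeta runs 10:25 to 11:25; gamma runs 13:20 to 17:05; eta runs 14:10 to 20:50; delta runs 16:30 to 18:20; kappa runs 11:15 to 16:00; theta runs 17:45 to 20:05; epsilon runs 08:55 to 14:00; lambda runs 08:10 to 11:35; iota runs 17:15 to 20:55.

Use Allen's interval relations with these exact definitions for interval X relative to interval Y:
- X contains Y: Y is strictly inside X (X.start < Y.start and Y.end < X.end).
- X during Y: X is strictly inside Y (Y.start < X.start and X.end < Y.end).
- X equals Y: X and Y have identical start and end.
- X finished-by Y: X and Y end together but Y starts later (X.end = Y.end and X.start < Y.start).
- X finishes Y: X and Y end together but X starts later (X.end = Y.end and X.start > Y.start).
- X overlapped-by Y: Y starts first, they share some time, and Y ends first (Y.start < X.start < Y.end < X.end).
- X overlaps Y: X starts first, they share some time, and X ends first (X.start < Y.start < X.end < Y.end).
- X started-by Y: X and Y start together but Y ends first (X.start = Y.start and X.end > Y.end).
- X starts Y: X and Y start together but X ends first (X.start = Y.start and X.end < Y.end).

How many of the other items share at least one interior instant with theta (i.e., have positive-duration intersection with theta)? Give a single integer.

Target theta = [17:45, 20:05].
alpha [14:25, 22:35] → contains → counts.
delta [16:30, 18:20] → overlaps → counts.
epsilon [08:55, 14:00] → before → no.
eta [14:10, 20:50] → contains → counts.
gamma [13:20, 17:05] → before → no.
iota [17:15, 20:55] → contains → counts.
kappa [11:15, 16:00] → before → no.
lambda [08:10, 11:35] → before → no.
zeta [10:25, 11:25] → before → no.
Total: 4.

4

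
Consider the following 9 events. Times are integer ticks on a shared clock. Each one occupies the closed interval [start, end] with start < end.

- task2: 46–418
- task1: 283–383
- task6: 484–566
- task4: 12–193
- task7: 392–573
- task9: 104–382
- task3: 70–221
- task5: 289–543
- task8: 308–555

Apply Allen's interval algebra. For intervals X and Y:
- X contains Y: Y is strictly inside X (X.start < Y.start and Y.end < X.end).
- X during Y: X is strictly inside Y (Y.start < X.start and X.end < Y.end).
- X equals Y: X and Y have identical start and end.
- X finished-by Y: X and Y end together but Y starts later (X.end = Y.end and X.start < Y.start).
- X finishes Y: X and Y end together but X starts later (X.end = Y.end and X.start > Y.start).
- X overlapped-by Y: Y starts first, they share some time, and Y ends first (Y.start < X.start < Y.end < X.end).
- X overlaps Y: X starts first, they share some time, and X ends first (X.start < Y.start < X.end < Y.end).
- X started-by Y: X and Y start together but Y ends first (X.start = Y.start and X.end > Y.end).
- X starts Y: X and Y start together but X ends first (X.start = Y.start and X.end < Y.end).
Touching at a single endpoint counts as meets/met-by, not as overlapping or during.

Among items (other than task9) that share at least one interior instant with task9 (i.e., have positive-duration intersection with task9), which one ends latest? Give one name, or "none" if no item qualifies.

task8

Target task9 = [104, 382].
task1 [283, 383] → overlapped-by → candidate.
task2 [46, 418] → contains → candidate.
task3 [70, 221] → overlaps → candidate.
task4 [12, 193] → overlaps → candidate.
task5 [289, 543] → overlapped-by → candidate.
task6 [484, 566] → after → excluded.
task7 [392, 573] → after → excluded.
task8 [308, 555] → overlapped-by → candidate.
Among candidates, latest end is 555 → task8.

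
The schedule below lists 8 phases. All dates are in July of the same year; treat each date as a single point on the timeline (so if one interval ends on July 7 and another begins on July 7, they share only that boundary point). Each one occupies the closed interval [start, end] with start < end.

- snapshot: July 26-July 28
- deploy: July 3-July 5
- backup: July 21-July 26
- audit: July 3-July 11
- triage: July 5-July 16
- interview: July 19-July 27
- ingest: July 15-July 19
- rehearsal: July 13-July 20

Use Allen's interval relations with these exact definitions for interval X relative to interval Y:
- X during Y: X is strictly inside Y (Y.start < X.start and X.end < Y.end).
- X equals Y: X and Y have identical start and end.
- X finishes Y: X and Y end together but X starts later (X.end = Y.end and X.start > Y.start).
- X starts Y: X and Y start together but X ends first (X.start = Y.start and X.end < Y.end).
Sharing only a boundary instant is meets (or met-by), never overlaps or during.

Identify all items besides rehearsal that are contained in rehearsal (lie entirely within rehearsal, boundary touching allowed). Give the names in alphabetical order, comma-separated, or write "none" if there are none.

Target rehearsal = [July 13, July 20].
audit [July 3, July 11] → before → no.
backup [July 21, July 26] → after → no.
deploy [July 3, July 5] → before → no.
ingest [July 15, July 19] → during → yes.
interview [July 19, July 27] → overlapped-by → no.
snapshot [July 26, July 28] → after → no.
triage [July 5, July 16] → overlaps → no.
Result: ingest.

ingest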